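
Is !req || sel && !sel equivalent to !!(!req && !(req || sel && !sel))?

Yes

E1: !req || sel && !sel
    = !req
E2: !!(!req && !(req || sel && !sel))
    = !!(!req && !req)
    = !!!req
    = !req
Both reduce to !req, so they are equivalent.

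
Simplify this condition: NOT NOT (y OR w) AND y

y

NOT NOT (y OR w) AND y
= (y OR w) AND y   (double negation)
= y   (absorption)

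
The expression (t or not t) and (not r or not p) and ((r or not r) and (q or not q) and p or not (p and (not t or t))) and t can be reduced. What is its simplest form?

(t or not t) and (not r or not p) and ((r or not r) and (q or not q) and p or not (p and (not t or t))) and t
= (t or not t) and (not r or not p) and ((r or not r) and (q or not q) and p or not p) and t   (complement / identity)
= (t or not t) and (not r or not p) and ((q or not q) and p or not p) and t   (complement / identity)
= (t or not t) and (not r or not p) and (p or not p) and t   (complement / identity)
= (t or not t) and (not r or not p) and t   (complement / identity)
= (not r or not p) and t   (complement / identity)

(not r or not p) and t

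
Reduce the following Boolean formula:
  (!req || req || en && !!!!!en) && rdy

(!req || req || en && !!!!!en) && rdy
= (!req || req || en && !!!en) && rdy
= (!req || req || en && !en) && rdy
= (!req || req) && rdy
= rdy

rdy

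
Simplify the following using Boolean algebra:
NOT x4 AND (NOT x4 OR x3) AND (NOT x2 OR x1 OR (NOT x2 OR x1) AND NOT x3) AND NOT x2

NOT x4 AND (NOT x4 OR x3) AND (NOT x2 OR x1 OR (NOT x2 OR x1) AND NOT x3) AND NOT x2
= NOT x4 AND (NOT x4 OR x3) AND (NOT x2 OR x1) AND NOT x2
= NOT x4 AND (NOT x4 OR x3) AND NOT x2
= NOT x4 AND NOT x2

NOT x4 AND NOT x2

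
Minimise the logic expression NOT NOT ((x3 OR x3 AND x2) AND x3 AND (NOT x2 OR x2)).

NOT NOT ((x3 OR x3 AND x2) AND x3 AND (NOT x2 OR x2))
= NOT NOT ((x3 OR x3 AND x2) AND x3)   (complement / identity)
= NOT NOT (x3 AND x3)   (absorption)
= x3 AND x3   (double negation)
= x3   (idempotence)

x3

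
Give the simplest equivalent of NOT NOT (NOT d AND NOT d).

NOT NOT (NOT d AND NOT d)
= NOT (d OR d)   [De Morgan]
= NOT d   [idempotence]

NOT d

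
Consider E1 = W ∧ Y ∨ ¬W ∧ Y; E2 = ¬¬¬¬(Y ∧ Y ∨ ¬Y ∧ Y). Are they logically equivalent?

Yes

E1: W ∧ Y ∨ ¬W ∧ Y
    = Y   (distribution)
E2: ¬¬¬¬(Y ∧ Y ∨ ¬Y ∧ Y)
    = ¬¬(Y ∧ Y ∨ ¬Y ∧ Y)   (double negation)
    = ¬¬Y   (distribution)
    = Y   (double negation)
Both reduce to Y, so they are equivalent.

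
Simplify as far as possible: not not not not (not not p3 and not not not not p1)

p3 and p1

not not not not (not not p3 and not not not not p1)
= not not not not (not not p3 and not not p1)
= not not (not not p3 and not not p1)
= not (not p3 or not p1)
= p3 and p1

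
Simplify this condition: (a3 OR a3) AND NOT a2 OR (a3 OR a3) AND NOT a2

(a3 OR a3) AND NOT a2 OR (a3 OR a3) AND NOT a2
= (a3 OR a3) AND NOT a2
= a3 AND NOT a2

a3 AND NOT a2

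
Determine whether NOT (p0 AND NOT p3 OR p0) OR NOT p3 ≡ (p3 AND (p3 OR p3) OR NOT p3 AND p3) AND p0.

E1: NOT (p0 AND NOT p3 OR p0) OR NOT p3
    = NOT p0 OR NOT p3   — absorption
E2: (p3 AND (p3 OR p3) OR NOT p3 AND p3) AND p0
    = (p3 AND p3 OR NOT p3 AND p3) AND p0   — idempotence
    = p3 AND p0   — distribution
These differ: at p0=0, p3=0, E1 = 1 but E2 = 0.

No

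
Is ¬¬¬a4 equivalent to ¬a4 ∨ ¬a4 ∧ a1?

E1: ¬¬¬a4
    = ¬a4   [double negation]
E2: ¬a4 ∨ ¬a4 ∧ a1
    = ¬a4   [absorption]
Both reduce to ¬a4, so they are equivalent.

Yes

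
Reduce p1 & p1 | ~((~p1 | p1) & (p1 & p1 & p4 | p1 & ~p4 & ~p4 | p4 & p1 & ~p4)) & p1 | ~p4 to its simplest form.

p1 | ~p4

p1 & p1 | ~((~p1 | p1) & (p1 & p1 & p4 | p1 & ~p4 & ~p4 | p4 & p1 & ~p4)) & p1 | ~p4
= p1 & p1 | ~(p1 & p1 & p4 | p1 & ~p4 & ~p4 | p4 & p1 & ~p4) & p1 | ~p4   [complement / identity]
= p1 & p1 | ~(p1 & p1 & p4 | p1 & ~p4) & p1 | ~p4   [distribution]
= p1 & p1 | ~(p1 & p4 | p1 & ~p4) & p1 | ~p4   [idempotence]
= p1 & p1 | ~p1 & p1 | ~p4   [distribution]
= p1 | ~p4   [distribution]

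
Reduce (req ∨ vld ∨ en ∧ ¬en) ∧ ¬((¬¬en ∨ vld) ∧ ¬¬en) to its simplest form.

(req ∨ vld) ∧ ¬en

(req ∨ vld ∨ en ∧ ¬en) ∧ ¬((¬¬en ∨ vld) ∧ ¬¬en)
= (req ∨ vld) ∧ ¬((¬¬en ∨ vld) ∧ ¬¬en)   [complement / identity]
= (req ∨ vld) ∧ ¬¬¬en   [absorption]
= (req ∨ vld) ∧ ¬en   [double negation]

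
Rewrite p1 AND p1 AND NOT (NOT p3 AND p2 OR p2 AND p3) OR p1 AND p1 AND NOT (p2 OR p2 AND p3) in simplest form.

p1 AND NOT p2

p1 AND p1 AND NOT (NOT p3 AND p2 OR p2 AND p3) OR p1 AND p1 AND NOT (p2 OR p2 AND p3)
= p1 AND p1 AND NOT (NOT p3 AND p2 OR p2 AND p3) OR p1 AND p1 AND NOT p2   (absorption)
= p1 AND p1 AND NOT p2 OR p1 AND p1 AND NOT p2   (distribution)
= p1 AND p1 AND NOT p2   (idempotence)
= p1 AND NOT p2   (idempotence)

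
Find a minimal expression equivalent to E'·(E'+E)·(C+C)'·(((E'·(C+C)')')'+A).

E'·(E'+E)·(C+C)'·(((E'·(C+C)')')'+A)
= E'·(E'+E)·(C+C)'·(E'·(C+C)'+A)   (double negation)
= E'·(C+C)'·(E'·(C+C)'+A)   (complement / identity)
= E'·(C+C)'   (absorption)
= E'·C'   (idempotence)

E'·C'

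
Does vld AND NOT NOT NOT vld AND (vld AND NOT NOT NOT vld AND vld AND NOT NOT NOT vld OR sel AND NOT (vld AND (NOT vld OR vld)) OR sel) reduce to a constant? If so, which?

vld AND NOT NOT NOT vld AND (vld AND NOT NOT NOT vld AND vld AND NOT NOT NOT vld OR sel AND NOT (vld AND (NOT vld OR vld)) OR sel)
= vld AND NOT NOT NOT vld AND (vld AND NOT NOT NOT vld AND vld AND NOT NOT NOT vld OR sel AND NOT vld OR sel)   (complement / identity)
= vld AND NOT NOT NOT vld AND (vld AND NOT NOT NOT vld OR sel AND NOT vld OR sel)   (idempotence)
= vld AND NOT NOT NOT vld AND (vld AND NOT NOT NOT vld OR sel)   (absorption)
= vld AND NOT NOT NOT vld   (absorption)
= vld AND NOT vld   (double negation)
= FALSE   (complement)

yes, False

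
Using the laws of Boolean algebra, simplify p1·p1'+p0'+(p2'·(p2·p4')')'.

p1·p1'+p0'+(p2'·(p2·p4')')'
= p1·p1'+p0'+p2+p2·p4'
= p0'+p2+p2·p4'
= p0'+p2

p0'+p2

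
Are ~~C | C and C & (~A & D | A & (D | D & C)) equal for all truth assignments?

E1: ~~C | C
    = C | C   — double negation
    = C   — idempotence
E2: C & (~A & D | A & (D | D & C))
    = C & (~A & D | A & D)   — absorption
    = C & D   — distribution
These differ: at A=0, C=1, D=0, E1 = 1 but E2 = 0.

No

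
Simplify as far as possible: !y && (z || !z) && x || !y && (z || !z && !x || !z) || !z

!y || !z

!y && (z || !z) && x || !y && (z || !z && !x || !z) || !z
= !y && (z || !z) && x || !y && (z || !z) || !z   — absorption
= !y && (z || !z) || !z   — absorption
= !y || !z   — complement / identity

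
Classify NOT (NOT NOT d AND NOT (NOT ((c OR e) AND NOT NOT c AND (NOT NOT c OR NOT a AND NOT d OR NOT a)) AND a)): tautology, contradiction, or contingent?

NOT (NOT NOT d AND NOT (NOT ((c OR e) AND NOT NOT c AND (NOT NOT c OR NOT a AND NOT d OR NOT a)) AND a))
= NOT (NOT NOT d AND NOT (NOT ((c OR e) AND NOT NOT c AND (NOT NOT c OR NOT a)) AND a))   — absorption
= NOT (NOT NOT d AND NOT (NOT ((c OR e) AND NOT NOT c) AND a))   — absorption
= NOT d OR NOT ((c OR e) AND NOT NOT c) AND a   — De Morgan
= NOT d OR NOT ((c OR e) AND c) AND a   — double negation
= NOT d OR NOT c AND a   — absorption
This depends on a, c, d, so it is not a constant.

contingent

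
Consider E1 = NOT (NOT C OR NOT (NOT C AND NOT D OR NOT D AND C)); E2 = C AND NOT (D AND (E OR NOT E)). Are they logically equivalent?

Yes

E1: NOT (NOT C OR NOT (NOT C AND NOT D OR NOT D AND C))
    = NOT (NOT C OR NOT NOT D)   (distribution)
    = C AND NOT D   (De Morgan)
E2: C AND NOT (D AND (E OR NOT E))
    = C AND NOT D   (complement / identity)
Both reduce to C AND NOT D, so they are equivalent.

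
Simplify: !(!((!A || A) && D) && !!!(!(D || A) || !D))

true

!(!((!A || A) && D) && !!!(!(D || A) || !D))
= !(!((!A || A) && D) && !!((D || A) && D))
= (!A || A) && D || !((D || A) && D)
= D || !((D || A) && D)
= D || !D
= true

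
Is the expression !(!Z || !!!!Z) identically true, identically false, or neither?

identically false

!(!Z || !!!!Z)
= Z && !!!Z   (De Morgan)
= Z && !Z   (double negation)
= false   (complement)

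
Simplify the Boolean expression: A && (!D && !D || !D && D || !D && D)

A && (!D && !D || !D && D || !D && D)
= A && (!D && !D || !D && D)   (idempotence)
= A && !D   (distribution)

A && !D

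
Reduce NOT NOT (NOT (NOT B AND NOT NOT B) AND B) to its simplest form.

B

NOT NOT (NOT (NOT B AND NOT NOT B) AND B)
= NOT (NOT B AND NOT NOT B) AND B   (double negation)
= (B OR NOT B) AND B   (De Morgan)
= B   (complement / identity)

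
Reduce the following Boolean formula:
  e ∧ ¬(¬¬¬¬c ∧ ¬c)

e

e ∧ ¬(¬¬¬¬c ∧ ¬c)
= e ∧ ¬(¬¬c ∧ ¬c)   [double negation]
= e ∧ (¬c ∨ c)   [De Morgan]
= e   [complement / identity]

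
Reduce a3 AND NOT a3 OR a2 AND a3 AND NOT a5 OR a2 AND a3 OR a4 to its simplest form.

a3 AND NOT a3 OR a2 AND a3 AND NOT a5 OR a2 AND a3 OR a4
= a2 AND a3 AND NOT a5 OR a2 AND a3 OR a4   (complement / identity)
= a2 AND a3 OR a4   (absorption)

a2 AND a3 OR a4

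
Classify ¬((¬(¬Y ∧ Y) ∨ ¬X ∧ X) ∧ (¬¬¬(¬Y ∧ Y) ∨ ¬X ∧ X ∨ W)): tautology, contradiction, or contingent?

contradiction

¬((¬(¬Y ∧ Y) ∨ ¬X ∧ X) ∧ (¬¬¬(¬Y ∧ Y) ∨ ¬X ∧ X ∨ W))
= ¬((¬(¬Y ∧ Y) ∨ ¬X ∧ X) ∧ (¬(¬Y ∧ Y) ∨ ¬X ∧ X ∨ W))   — double negation
= ¬(¬(¬Y ∧ Y) ∨ ¬X ∧ X)   — absorption
= ¬¬(¬Y ∧ Y)   — complement / identity
= ¬Y ∧ Y   — double negation
= False   — complement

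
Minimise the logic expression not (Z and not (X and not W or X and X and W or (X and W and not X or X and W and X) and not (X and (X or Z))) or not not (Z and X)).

not (Z and not (X and not W or X and X and W or (X and W and not X or X and W and X) and not (X and (X or Z))) or not not (Z and X))
= not (Z and not (X and not W or X and X and W or X and W and not (X and (X or Z))) or not not (Z and X))
= not (Z and not (X and not W or X and X and W or X and W and not X) or not not (Z and X))
= not (Z and not (X and not W or X and W) or not not (Z and X))
= not (Z and not X or not not (Z and X))
= not (Z and not X or Z and X)
= not Z

not Z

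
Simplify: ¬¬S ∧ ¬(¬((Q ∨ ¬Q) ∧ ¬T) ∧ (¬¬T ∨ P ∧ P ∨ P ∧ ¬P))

S ∧ ¬T

¬¬S ∧ ¬(¬((Q ∨ ¬Q) ∧ ¬T) ∧ (¬¬T ∨ P ∧ P ∨ P ∧ ¬P))
= ¬¬S ∧ ¬(¬¬T ∧ (¬¬T ∨ P ∧ P ∨ P ∧ ¬P))   (complement / identity)
= ¬¬S ∧ ¬(¬¬T ∧ (¬¬T ∨ P))   (distribution)
= S ∧ ¬(¬¬T ∧ (¬¬T ∨ P))   (double negation)
= S ∧ ¬¬¬T   (absorption)
= S ∧ ¬T   (double negation)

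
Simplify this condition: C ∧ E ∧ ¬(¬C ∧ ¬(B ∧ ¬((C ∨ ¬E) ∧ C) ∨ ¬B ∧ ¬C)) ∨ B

C ∧ E ∨ B

C ∧ E ∧ ¬(¬C ∧ ¬(B ∧ ¬((C ∨ ¬E) ∧ C) ∨ ¬B ∧ ¬C)) ∨ B
= C ∧ E ∧ ¬(¬C ∧ ¬(B ∧ ¬C ∨ ¬B ∧ ¬C)) ∨ B   — absorption
= C ∧ E ∧ ¬(¬C ∧ ¬¬C) ∨ B   — distribution
= C ∧ E ∧ (C ∨ ¬C) ∨ B   — De Morgan
= C ∧ E ∨ B   — complement / identity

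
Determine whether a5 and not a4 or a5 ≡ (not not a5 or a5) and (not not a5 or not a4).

Yes

E1: a5 and not a4 or a5
    = a5   — absorption
E2: (not not a5 or a5) and (not not a5 or not a4)
    = a5 and not a4 or not not a5   — distribution
    = a5 and not a4 or a5   — double negation
    = a5   — absorption
Both reduce to a5, so they are equivalent.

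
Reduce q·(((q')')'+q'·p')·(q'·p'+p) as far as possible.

0

q·(((q')')'+q'·p')·(q'·p'+p)
= q·(q'·p'+((q')')'·p)   — distribution
= q·(q'·p'+q'·p)   — double negation
= q·q'   — distribution
= 0   — complement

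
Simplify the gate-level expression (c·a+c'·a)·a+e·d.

a+e·d

(c·a+c'·a)·a+e·d
= a·a+e·d
= a+e·d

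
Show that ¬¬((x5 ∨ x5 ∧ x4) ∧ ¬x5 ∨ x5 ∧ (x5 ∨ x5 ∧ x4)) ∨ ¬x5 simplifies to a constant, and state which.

¬¬((x5 ∨ x5 ∧ x4) ∧ ¬x5 ∨ x5 ∧ (x5 ∨ x5 ∧ x4)) ∨ ¬x5
= ¬¬(x5 ∨ x5 ∧ x4) ∨ ¬x5   (distribution)
= ¬¬x5 ∨ ¬x5   (absorption)
= x5 ∨ ¬x5   (double negation)
= True   (complement)

True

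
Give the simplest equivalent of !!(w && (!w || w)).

w

!!(w && (!w || w))
= !!w
= w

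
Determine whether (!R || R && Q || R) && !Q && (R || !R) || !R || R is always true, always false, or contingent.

always true

(!R || R && Q || R) && !Q && (R || !R) || !R || R
= (!R || R) && !Q && (R || !R) || !R || R   [absorption]
= (!R || R) && !Q || !R || R   [complement / identity]
= !R || R   [absorption]
= true   [complement]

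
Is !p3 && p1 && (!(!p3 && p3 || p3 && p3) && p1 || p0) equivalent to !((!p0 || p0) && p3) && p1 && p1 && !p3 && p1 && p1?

Yes

E1: !p3 && p1 && (!(!p3 && p3 || p3 && p3) && p1 || p0)
    = !p3 && p1 && (!p3 && p1 || p0)   — distribution
    = !p3 && p1   — absorption
E2: !((!p0 || p0) && p3) && p1 && p1 && !p3 && p1 && p1
    = !p3 && p1 && p1 && !p3 && p1 && p1   — complement / identity
    = !p3 && p1 && p1   — idempotence
    = !p3 && p1   — idempotence
Both reduce to !p3 && p1, so they are equivalent.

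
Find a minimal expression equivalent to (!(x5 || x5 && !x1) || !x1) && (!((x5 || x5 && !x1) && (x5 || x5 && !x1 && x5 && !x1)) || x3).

(!(x5 || x5 && !x1) || !x1) && (!((x5 || x5 && !x1) && (x5 || x5 && !x1 && x5 && !x1)) || x3)
= (!(x5 || x5 && !x1) || !x1) && (!((x5 || x5 && !x1) && (x5 || x5 && !x1)) || x3)
= (!(x5 || x5 && !x1) || !x1) && (!(x5 || x5 && !x1) || x3)
= !x1 && x3 || !(x5 || x5 && !x1)
= !x1 && x3 || !x5

!x1 && x3 || !x5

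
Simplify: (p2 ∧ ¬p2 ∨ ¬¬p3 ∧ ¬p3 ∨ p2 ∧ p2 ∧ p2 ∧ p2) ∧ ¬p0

p2 ∧ ¬p0

(p2 ∧ ¬p2 ∨ ¬¬p3 ∧ ¬p3 ∨ p2 ∧ p2 ∧ p2 ∧ p2) ∧ ¬p0
= (p2 ∧ ¬p2 ∨ p3 ∧ ¬p3 ∨ p2 ∧ p2 ∧ p2 ∧ p2) ∧ ¬p0   [double negation]
= (p2 ∧ ¬p2 ∨ p2 ∧ p2 ∧ p2 ∧ p2) ∧ ¬p0   [complement / identity]
= (p2 ∧ ¬p2 ∨ p2 ∧ p2) ∧ ¬p0   [idempotence]
= p2 ∧ ¬p0   [distribution]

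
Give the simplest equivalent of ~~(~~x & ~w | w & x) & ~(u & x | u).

~~(~~x & ~w | w & x) & ~(u & x | u)
= ~~(x & ~w | w & x) & ~(u & x | u)   [double negation]
= ~~(x & ~w | w & x) & ~u   [absorption]
= ~~x & ~u   [distribution]
= x & ~u   [double negation]

x & ~u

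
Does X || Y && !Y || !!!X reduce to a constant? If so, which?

X || Y && !Y || !!!X
= X || !!!X   [complement / identity]
= X || !X   [double negation]
= true   [complement]

yes, True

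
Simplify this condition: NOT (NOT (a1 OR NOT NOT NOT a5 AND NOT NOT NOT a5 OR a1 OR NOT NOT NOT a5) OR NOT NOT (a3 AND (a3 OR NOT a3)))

NOT (NOT (a1 OR NOT NOT NOT a5 AND NOT NOT NOT a5 OR a1 OR NOT NOT NOT a5) OR NOT NOT (a3 AND (a3 OR NOT a3)))
= NOT (NOT (a1 OR NOT NOT NOT a5 OR a1 OR NOT NOT NOT a5) OR NOT NOT (a3 AND (a3 OR NOT a3)))
= (a1 OR NOT NOT NOT a5 OR a1 OR NOT NOT NOT a5) AND NOT (a3 AND (a3 OR NOT a3))
= (a1 OR NOT NOT NOT a5 OR a1 OR NOT NOT NOT a5) AND NOT a3
= (a1 OR NOT NOT NOT a5) AND NOT a3
= (a1 OR NOT a5) AND NOT a3

(a1 OR NOT a5) AND NOT a3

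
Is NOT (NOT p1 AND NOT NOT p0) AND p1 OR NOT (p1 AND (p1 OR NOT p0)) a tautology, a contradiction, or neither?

NOT (NOT p1 AND NOT NOT p0) AND p1 OR NOT (p1 AND (p1 OR NOT p0))
= (p1 OR NOT p0) AND p1 OR NOT (p1 AND (p1 OR NOT p0))   (De Morgan)
= p1 OR NOT (p1 AND (p1 OR NOT p0))   (absorption)
= p1 OR NOT p1   (absorption)
= TRUE   (complement)

tautology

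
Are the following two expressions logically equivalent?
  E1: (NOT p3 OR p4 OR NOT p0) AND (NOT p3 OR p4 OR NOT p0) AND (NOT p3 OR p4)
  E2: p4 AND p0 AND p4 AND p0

E1: (NOT p3 OR p4 OR NOT p0) AND (NOT p3 OR p4 OR NOT p0) AND (NOT p3 OR p4)
    = (NOT p3 OR p4 OR NOT p0) AND (NOT p3 OR p4)   [idempotence]
    = NOT p3 OR p4   [absorption]
E2: p4 AND p0 AND p4 AND p0
    = p4 AND p0   [idempotence]
These differ: at p0=0, p3=0, p4=0, E1 = 1 but E2 = 0.

No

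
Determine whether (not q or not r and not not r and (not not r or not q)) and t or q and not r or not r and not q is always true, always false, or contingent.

(not q or not r and not not r and (not not r or not q)) and t or q and not r or not r and not q
= (not q or not r and not not r) and t or q and not r or not r and not q   (absorption)
= (not q or not r and not not r) and t or not r   (distribution)
= (not q or not r and r) and t or not r   (double negation)
= not q and t or not r   (complement / identity)
This depends on q, r, t, so it is not a constant.

contingent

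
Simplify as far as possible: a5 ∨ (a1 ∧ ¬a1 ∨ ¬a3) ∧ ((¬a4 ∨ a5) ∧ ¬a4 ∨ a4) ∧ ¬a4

a5 ∨ ¬a3 ∧ ¬a4

a5 ∨ (a1 ∧ ¬a1 ∨ ¬a3) ∧ ((¬a4 ∨ a5) ∧ ¬a4 ∨ a4) ∧ ¬a4
= a5 ∨ (a1 ∧ ¬a1 ∨ ¬a3) ∧ (¬a4 ∨ a4) ∧ ¬a4   (absorption)
= a5 ∨ ¬a3 ∧ (¬a4 ∨ a4) ∧ ¬a4   (complement / identity)
= a5 ∨ ¬a3 ∧ ¬a4   (complement / identity)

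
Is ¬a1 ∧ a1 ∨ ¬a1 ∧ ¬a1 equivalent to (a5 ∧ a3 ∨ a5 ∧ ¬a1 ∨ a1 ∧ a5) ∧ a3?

No

E1: ¬a1 ∧ a1 ∨ ¬a1 ∧ ¬a1
    = ¬a1   (distribution)
E2: (a5 ∧ a3 ∨ a5 ∧ ¬a1 ∨ a1 ∧ a5) ∧ a3
    = (a5 ∧ a3 ∨ a5) ∧ a3   (distribution)
    = a5 ∧ a3   (absorption)
These differ: at a1=0, a3=1, a5=0, E1 = 1 but E2 = 0.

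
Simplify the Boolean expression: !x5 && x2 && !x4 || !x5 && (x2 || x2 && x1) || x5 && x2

!x5 && x2 && !x4 || !x5 && (x2 || x2 && x1) || x5 && x2
= !x5 && x2 && !x4 || !x5 && x2 || x5 && x2
= !x5 && x2 || x5 && x2
= x2

x2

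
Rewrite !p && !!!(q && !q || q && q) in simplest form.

!p && !q

!p && !!!(q && !q || q && q)
= !p && !!!q   — distribution
= !p && !q   — double negation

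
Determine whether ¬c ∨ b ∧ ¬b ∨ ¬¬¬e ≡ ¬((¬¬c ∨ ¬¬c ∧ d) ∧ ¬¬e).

E1: ¬c ∨ b ∧ ¬b ∨ ¬¬¬e
    = ¬c ∨ ¬¬¬e
    = ¬c ∨ ¬e
E2: ¬((¬¬c ∨ ¬¬c ∧ d) ∧ ¬¬e)
    = ¬(¬¬c ∧ ¬¬e)
    = ¬c ∨ ¬e
Both reduce to ¬c ∨ ¬e, so they are equivalent.

Yes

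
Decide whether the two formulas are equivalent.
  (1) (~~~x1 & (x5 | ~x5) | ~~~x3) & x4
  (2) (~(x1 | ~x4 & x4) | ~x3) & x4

E1: (~~~x1 & (x5 | ~x5) | ~~~x3) & x4
    = (~x1 & (x5 | ~x5) | ~~~x3) & x4   [double negation]
    = (~x1 | ~~~x3) & x4   [complement / identity]
    = (~x1 | ~x3) & x4   [double negation]
E2: (~(x1 | ~x4 & x4) | ~x3) & x4
    = (~x1 | ~x3) & x4   [complement / identity]
Both reduce to (~x1 | ~x3) & x4, so they are equivalent.

Yes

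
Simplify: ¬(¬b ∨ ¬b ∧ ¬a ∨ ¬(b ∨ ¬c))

¬(¬b ∨ ¬b ∧ ¬a ∨ ¬(b ∨ ¬c))
= ¬(¬b ∨ ¬(b ∨ ¬c))   (absorption)
= b ∧ (b ∨ ¬c)   (De Morgan)
= b   (absorption)

b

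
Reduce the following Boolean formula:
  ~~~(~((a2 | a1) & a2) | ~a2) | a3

~~~(~((a2 | a1) & a2) | ~a2) | a3
= ~(~((a2 | a1) & a2) | ~a2) | a3   (double negation)
= ~(~a2 | ~a2) | a3   (absorption)
= a2 & a2 | a3   (De Morgan)
= a2 | a3   (idempotence)

a2 | a3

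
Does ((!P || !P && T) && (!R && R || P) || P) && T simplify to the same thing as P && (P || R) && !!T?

Yes

E1: ((!P || !P && T) && (!R && R || P) || P) && T
    = (!P && (!R && R || P) || P) && T   — absorption
    = (!P && P || P) && T   — complement / identity
    = P && T   — complement / identity
E2: P && (P || R) && !!T
    = P && !!T   — absorption
    = P && T   — double negation
Both reduce to P && T, so they are equivalent.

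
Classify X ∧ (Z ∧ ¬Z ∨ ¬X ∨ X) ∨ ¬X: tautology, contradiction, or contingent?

X ∧ (Z ∧ ¬Z ∨ ¬X ∨ X) ∨ ¬X
= X ∧ (¬X ∨ X) ∨ ¬X
= X ∨ ¬X
= True

tautology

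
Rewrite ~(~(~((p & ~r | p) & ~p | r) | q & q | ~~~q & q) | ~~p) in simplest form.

~(~(~((p & ~r | p) & ~p | r) | q & q | ~~~q & q) | ~~p)
= ~(~(~(p & ~p | r) | q & q | ~~~q & q) | ~~p)   — absorption
= ~(~(~(p & ~p | r) | q & q | ~q & q) | ~~p)   — double negation
= ~(~(~r | q & q | ~q & q) | ~~p)   — complement / identity
= (~r | q & q | ~q & q) & ~p   — De Morgan
= (~r | q) & ~p   — distribution

(~r | q) & ~p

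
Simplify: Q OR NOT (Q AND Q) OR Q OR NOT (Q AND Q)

TRUE

Q OR NOT (Q AND Q) OR Q OR NOT (Q AND Q)
= Q OR NOT (Q AND Q)   — idempotence
= Q OR NOT Q   — idempotence
= TRUE   — complement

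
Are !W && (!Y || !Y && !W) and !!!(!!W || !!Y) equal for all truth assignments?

Yes

E1: !W && (!Y || !Y && !W)
    = !W && !Y   (absorption)
E2: !!!(!!W || !!Y)
    = !(!!W || !!Y)   (double negation)
    = !W && !Y   (De Morgan)
Both reduce to !W && !Y, so they are equivalent.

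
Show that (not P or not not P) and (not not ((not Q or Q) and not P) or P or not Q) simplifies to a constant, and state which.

True

(not P or not not P) and (not not ((not Q or Q) and not P) or P or not Q)
= (not P or P) and (not not ((not Q or Q) and not P) or P or not Q)
= (not P or P) and (not not not P or P or not Q)
= (not P or P) and (not P or P or not Q)
= not P or P
= True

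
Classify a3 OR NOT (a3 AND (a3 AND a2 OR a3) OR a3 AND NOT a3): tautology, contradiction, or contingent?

tautology

a3 OR NOT (a3 AND (a3 AND a2 OR a3) OR a3 AND NOT a3)
= a3 OR NOT (a3 AND a3 OR a3 AND NOT a3)   [absorption]
= a3 OR NOT a3   [distribution]
= TRUE   [complement]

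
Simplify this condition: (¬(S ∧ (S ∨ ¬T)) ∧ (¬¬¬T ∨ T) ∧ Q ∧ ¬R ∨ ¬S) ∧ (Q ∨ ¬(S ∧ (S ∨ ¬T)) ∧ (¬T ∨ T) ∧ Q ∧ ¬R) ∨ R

¬S ∧ Q ∨ R

(¬(S ∧ (S ∨ ¬T)) ∧ (¬¬¬T ∨ T) ∧ Q ∧ ¬R ∨ ¬S) ∧ (Q ∨ ¬(S ∧ (S ∨ ¬T)) ∧ (¬T ∨ T) ∧ Q ∧ ¬R) ∨ R
= (¬(S ∧ (S ∨ ¬T)) ∧ (¬T ∨ T) ∧ Q ∧ ¬R ∨ ¬S) ∧ (Q ∨ ¬(S ∧ (S ∨ ¬T)) ∧ (¬T ∨ T) ∧ Q ∧ ¬R) ∨ R   — double negation
= ¬S ∧ Q ∨ ¬(S ∧ (S ∨ ¬T)) ∧ (¬T ∨ T) ∧ Q ∧ ¬R ∨ R   — distribution
= ¬S ∧ Q ∨ ¬S ∧ (¬T ∨ T) ∧ Q ∧ ¬R ∨ R   — absorption
= ¬S ∧ Q ∨ ¬S ∧ Q ∧ ¬R ∨ R   — complement / identity
= ¬S ∧ Q ∨ R   — absorption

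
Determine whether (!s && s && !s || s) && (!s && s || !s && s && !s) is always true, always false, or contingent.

always false

(!s && s && !s || s) && (!s && s || !s && s && !s)
= s && !s && s || !s && s && !s
= !s && s
= false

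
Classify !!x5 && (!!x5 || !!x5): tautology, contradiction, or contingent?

contingent

!!x5 && (!!x5 || !!x5)
= x5 && (!!x5 || !!x5)   — double negation
= x5 && !!x5   — idempotence
= x5 && x5   — double negation
= x5   — idempotence
This depends on x5, so it is not a constant.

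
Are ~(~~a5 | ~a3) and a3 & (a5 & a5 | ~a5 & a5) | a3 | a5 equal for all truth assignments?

E1: ~(~~a5 | ~a3)
    = ~a5 & a3   — De Morgan
E2: a3 & (a5 & a5 | ~a5 & a5) | a3 | a5
    = a3 & a5 | a3 | a5   — distribution
    = a3 | a5   — absorption
These differ: at a3=0, a5=1, E1 = 0 but E2 = 1.

No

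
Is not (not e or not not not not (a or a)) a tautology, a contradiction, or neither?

neither

not (not e or not not not not (a or a))
= e and not not not (a or a)   [De Morgan]
= e and not not not a   [idempotence]
= e and not a   [double negation]
This depends on a, e, so it is not a constant.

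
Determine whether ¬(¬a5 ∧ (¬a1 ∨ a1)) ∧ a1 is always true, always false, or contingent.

¬(¬a5 ∧ (¬a1 ∨ a1)) ∧ a1
= ¬¬a5 ∧ a1   [complement / identity]
= a5 ∧ a1   [double negation]
This depends on a1, a5, so it is not a constant.

contingent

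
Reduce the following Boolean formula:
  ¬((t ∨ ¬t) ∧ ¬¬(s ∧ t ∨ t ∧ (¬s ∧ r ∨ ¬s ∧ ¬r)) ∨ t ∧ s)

¬t

¬((t ∨ ¬t) ∧ ¬¬(s ∧ t ∨ t ∧ (¬s ∧ r ∨ ¬s ∧ ¬r)) ∨ t ∧ s)
= ¬((t ∨ ¬t) ∧ ¬¬(s ∧ t ∨ t ∧ ¬s) ∨ t ∧ s)
= ¬(¬¬(s ∧ t ∨ t ∧ ¬s) ∨ t ∧ s)
= ¬(s ∧ t ∨ t ∧ ¬s ∨ t ∧ s)
= ¬(t ∨ t ∧ s)
= ¬t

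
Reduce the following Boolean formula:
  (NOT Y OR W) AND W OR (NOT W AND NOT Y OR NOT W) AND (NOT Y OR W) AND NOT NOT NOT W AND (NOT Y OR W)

NOT Y OR W

(NOT Y OR W) AND W OR (NOT W AND NOT Y OR NOT W) AND (NOT Y OR W) AND NOT NOT NOT W AND (NOT Y OR W)
= (NOT Y OR W) AND W OR (NOT W AND NOT Y OR NOT W) AND (NOT Y OR W) AND NOT W AND (NOT Y OR W)   (double negation)
= (NOT Y OR W) AND W OR NOT W AND (NOT Y OR W) AND NOT W AND (NOT Y OR W)   (absorption)
= (NOT Y OR W) AND W OR NOT W AND (NOT Y OR W)   (idempotence)
= NOT Y OR W   (distribution)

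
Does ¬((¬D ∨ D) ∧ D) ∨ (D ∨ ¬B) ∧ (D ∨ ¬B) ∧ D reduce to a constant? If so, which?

¬((¬D ∨ D) ∧ D) ∨ (D ∨ ¬B) ∧ (D ∨ ¬B) ∧ D
= ¬((¬D ∨ D) ∧ D) ∨ (D ∨ ¬B) ∧ D   — idempotence
= ¬D ∨ (D ∨ ¬B) ∧ D   — complement / identity
= ¬D ∨ D   — absorption
= True   — complement

yes, True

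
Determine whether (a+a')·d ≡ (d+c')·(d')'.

Yes

E1: (a+a')·d
    = d   [complement / identity]
E2: (d+c')·(d')'
    = (d+c')·d   [double negation]
    = d   [absorption]
Both reduce to d, so they are equivalent.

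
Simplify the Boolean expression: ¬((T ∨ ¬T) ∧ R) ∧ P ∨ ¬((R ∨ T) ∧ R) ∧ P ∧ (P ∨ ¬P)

¬((T ∨ ¬T) ∧ R) ∧ P ∨ ¬((R ∨ T) ∧ R) ∧ P ∧ (P ∨ ¬P)
= ¬((T ∨ ¬T) ∧ R) ∧ P ∨ ¬((R ∨ T) ∧ R) ∧ P   (complement / identity)
= ¬R ∧ P ∨ ¬((R ∨ T) ∧ R) ∧ P   (complement / identity)
= ¬R ∧ P ∨ ¬R ∧ P   (absorption)
= ¬R ∧ P   (idempotence)

¬R ∧ P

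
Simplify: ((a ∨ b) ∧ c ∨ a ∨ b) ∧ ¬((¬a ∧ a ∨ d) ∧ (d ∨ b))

((a ∨ b) ∧ c ∨ a ∨ b) ∧ ¬((¬a ∧ a ∨ d) ∧ (d ∨ b))
= ((a ∨ b) ∧ c ∨ a ∨ b) ∧ ¬(d ∧ (d ∨ b))   — complement / identity
= ((a ∨ b) ∧ c ∨ a ∨ b) ∧ ¬d   — absorption
= (a ∨ b) ∧ ¬d   — absorption

(a ∨ b) ∧ ¬d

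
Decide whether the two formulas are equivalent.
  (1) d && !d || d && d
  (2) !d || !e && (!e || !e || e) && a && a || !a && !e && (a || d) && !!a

No

E1: d && !d || d && d
    = d   (distribution)
E2: !d || !e && (!e || !e || e) && a && a || !a && !e && (a || d) && !!a
    = !d || !e && (!e || e) && a && a || !a && !e && (a || d) && !!a   (idempotence)
    = !d || !e && (!e || e) && a && a || !a && !e && (a || d) && a   (double negation)
    = !d || !e && a && a || !a && !e && (a || d) && a   (complement / identity)
    = !d || !e && a && a || !a && !e && a   (absorption)
    = !d || !e && a   (distribution)
These differ: at a=0, d=0, e=1, E1 = 0 but E2 = 1.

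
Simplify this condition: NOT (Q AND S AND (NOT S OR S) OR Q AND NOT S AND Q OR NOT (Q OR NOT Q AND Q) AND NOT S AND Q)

NOT (Q AND S AND (NOT S OR S) OR Q AND NOT S AND Q OR NOT (Q OR NOT Q AND Q) AND NOT S AND Q)
= NOT (Q AND S AND (NOT S OR S) OR Q AND NOT S AND Q OR NOT Q AND NOT S AND Q)   (complement / identity)
= NOT (Q AND S OR Q AND NOT S AND Q OR NOT Q AND NOT S AND Q)   (complement / identity)
= NOT (Q AND S OR NOT S AND Q)   (distribution)
= NOT Q   (distribution)

NOT Q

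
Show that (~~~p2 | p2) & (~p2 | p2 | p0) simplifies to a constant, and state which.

(~~~p2 | p2) & (~p2 | p2 | p0)
= (~p2 | p2) & (~p2 | p2 | p0)
= ~p2 | p2
= 1

1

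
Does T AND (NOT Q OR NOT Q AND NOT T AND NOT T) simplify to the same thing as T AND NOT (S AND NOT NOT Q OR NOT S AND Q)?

Yes

E1: T AND (NOT Q OR NOT Q AND NOT T AND NOT T)
    = T AND (NOT Q OR NOT Q AND NOT T)   [idempotence]
    = T AND NOT Q   [absorption]
E2: T AND NOT (S AND NOT NOT Q OR NOT S AND Q)
    = T AND NOT (S AND Q OR NOT S AND Q)   [double negation]
    = T AND NOT Q   [distribution]
Both reduce to T AND NOT Q, so they are equivalent.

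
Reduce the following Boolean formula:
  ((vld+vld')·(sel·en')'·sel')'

sel

((vld+vld')·(sel·en')'·sel')'
= ((sel·en')'·sel')'   (complement / identity)
= sel·en'+sel   (De Morgan)
= sel   (absorption)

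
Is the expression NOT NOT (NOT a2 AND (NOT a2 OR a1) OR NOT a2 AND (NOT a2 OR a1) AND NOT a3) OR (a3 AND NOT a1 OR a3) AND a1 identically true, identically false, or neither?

NOT NOT (NOT a2 AND (NOT a2 OR a1) OR NOT a2 AND (NOT a2 OR a1) AND NOT a3) OR (a3 AND NOT a1 OR a3) AND a1
= NOT NOT (NOT a2 AND (NOT a2 OR a1)) OR (a3 AND NOT a1 OR a3) AND a1   [absorption]
= NOT NOT (NOT a2 AND (NOT a2 OR a1)) OR a3 AND a1   [absorption]
= NOT NOT NOT a2 OR a3 AND a1   [absorption]
= NOT a2 OR a3 AND a1   [double negation]
This depends on a1, a2, a3, so it is not a constant.

neither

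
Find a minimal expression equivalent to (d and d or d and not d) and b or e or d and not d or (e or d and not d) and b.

d and b or e

(d and d or d and not d) and b or e or d and not d or (e or d and not d) and b
= (d and d or d and not d) and b or e or d and not d
= (d and d or d and not d) and b or e
= d and b or e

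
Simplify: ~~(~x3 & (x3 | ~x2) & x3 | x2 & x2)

x2

~~(~x3 & (x3 | ~x2) & x3 | x2 & x2)
= ~~(~x3 & x3 | x2 & x2)   [absorption]
= ~~(x2 & x2)   [complement / identity]
= ~~x2   [idempotence]
= x2   [double negation]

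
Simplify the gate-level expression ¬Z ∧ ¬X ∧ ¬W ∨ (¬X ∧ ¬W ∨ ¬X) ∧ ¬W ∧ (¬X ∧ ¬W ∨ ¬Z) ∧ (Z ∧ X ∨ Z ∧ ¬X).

¬Z ∧ ¬X ∧ ¬W ∨ (¬X ∧ ¬W ∨ ¬X) ∧ ¬W ∧ (¬X ∧ ¬W ∨ ¬Z) ∧ (Z ∧ X ∨ Z ∧ ¬X)
= ¬Z ∧ ¬X ∧ ¬W ∨ ¬X ∧ ¬W ∧ (¬X ∧ ¬W ∨ ¬Z) ∧ (Z ∧ X ∨ Z ∧ ¬X)   — absorption
= ¬Z ∧ ¬X ∧ ¬W ∨ ¬X ∧ ¬W ∧ (¬X ∧ ¬W ∨ ¬Z) ∧ Z   — distribution
= ¬Z ∧ ¬X ∧ ¬W ∨ ¬X ∧ ¬W ∧ Z   — absorption
= ¬X ∧ ¬W   — distribution

¬X ∧ ¬W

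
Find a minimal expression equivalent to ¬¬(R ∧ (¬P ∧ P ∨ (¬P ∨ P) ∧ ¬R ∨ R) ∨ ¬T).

R ∨ ¬T

¬¬(R ∧ (¬P ∧ P ∨ (¬P ∨ P) ∧ ¬R ∨ R) ∨ ¬T)
= R ∧ (¬P ∧ P ∨ (¬P ∨ P) ∧ ¬R ∨ R) ∨ ¬T
= R ∧ (¬P ∧ P ∨ ¬R ∨ R) ∨ ¬T
= R ∧ (¬R ∨ R) ∨ ¬T
= R ∨ ¬T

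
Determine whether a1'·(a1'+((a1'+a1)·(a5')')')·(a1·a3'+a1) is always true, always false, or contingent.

always false

a1'·(a1'+((a1'+a1)·(a5')')')·(a1·a3'+a1)
= a1'·(a1'+((a5')')')·(a1·a3'+a1)   — complement / identity
= a1'·(a1'+a5')·(a1·a3'+a1)   — double negation
= a1'·(a1'+a5')·a1   — absorption
= a1'·a1   — absorption
= 0   — complement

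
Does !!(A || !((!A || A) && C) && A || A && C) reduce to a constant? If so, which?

no

!!(A || !((!A || A) && C) && A || A && C)
= !!(A || !C && A || A && C)   (complement / identity)
= !!(A || A)   (distribution)
= A || A   (double negation)
= A   (idempotence)
This depends on A, so it is not a constant.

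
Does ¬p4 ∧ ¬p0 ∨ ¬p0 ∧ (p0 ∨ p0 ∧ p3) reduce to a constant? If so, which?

¬p4 ∧ ¬p0 ∨ ¬p0 ∧ (p0 ∨ p0 ∧ p3)
= ¬p4 ∧ ¬p0 ∨ ¬p0 ∧ p0   (absorption)
= ¬p4 ∧ ¬p0   (complement / identity)
This depends on p0, p4, so it is not a constant.

no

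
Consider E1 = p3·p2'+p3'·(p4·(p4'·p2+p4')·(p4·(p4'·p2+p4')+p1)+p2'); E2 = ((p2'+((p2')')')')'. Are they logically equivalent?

Yes

E1: p3·p2'+p3'·(p4·(p4'·p2+p4')·(p4·(p4'·p2+p4')+p1)+p2')
    = p3·p2'+p3'·(p4·(p4'·p2+p4')+p2')   (absorption)
    = p3·p2'+p3'·(p4·p4'+p2')   (absorption)
    = p3·p2'+p3'·p2'   (complement / identity)
    = p2'   (distribution)
E2: ((p2'+((p2')')')')'
    = (p2·(p2')')'   (De Morgan)
    = (p2·p2)'   (double negation)
    = p2'   (idempotence)
Both reduce to p2', so they are equivalent.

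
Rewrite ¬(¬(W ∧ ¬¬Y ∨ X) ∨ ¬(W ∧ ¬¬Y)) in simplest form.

W ∧ Y

¬(¬(W ∧ ¬¬Y ∨ X) ∨ ¬(W ∧ ¬¬Y))
= (W ∧ ¬¬Y ∨ X) ∧ W ∧ ¬¬Y
= W ∧ ¬¬Y
= W ∧ Y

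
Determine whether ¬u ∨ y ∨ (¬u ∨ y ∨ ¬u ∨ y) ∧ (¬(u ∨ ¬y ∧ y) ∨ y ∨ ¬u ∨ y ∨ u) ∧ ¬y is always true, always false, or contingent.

¬u ∨ y ∨ (¬u ∨ y ∨ ¬u ∨ y) ∧ (¬(u ∨ ¬y ∧ y) ∨ y ∨ ¬u ∨ y ∨ u) ∧ ¬y
= ¬u ∨ y ∨ (¬u ∨ y ∨ ¬u ∨ y) ∧ (¬u ∨ y ∨ ¬u ∨ y ∨ u) ∧ ¬y   — complement / identity
= ¬u ∨ y ∨ (¬u ∨ y ∨ ¬u ∨ y) ∧ ¬y   — absorption
= ¬u ∨ y ∨ (¬u ∨ y) ∧ ¬y   — idempotence
= ¬u ∨ y   — absorption
This depends on u, y, so it is not a constant.

contingent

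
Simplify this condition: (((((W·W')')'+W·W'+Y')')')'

(((((W·W')')'+W·W'+Y')')')'
= (((W·W'+W·W'+Y')')')'   [double negation]
= (((W·W'+Y')')')'   [complement / identity]
= (W·W'+Y')'   [double negation]
= (Y')'   [complement / identity]
= Y   [double negation]

Y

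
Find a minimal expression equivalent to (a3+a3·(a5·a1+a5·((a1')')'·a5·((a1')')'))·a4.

a3·a4

(a3+a3·(a5·a1+a5·((a1')')'·a5·((a1')')'))·a4
= (a3+a3·(a5·a1+a5·((a1')')'))·a4
= (a3+a3·(a5·a1+a5·a1'))·a4
= (a3+a3·a5)·a4
= a3·a4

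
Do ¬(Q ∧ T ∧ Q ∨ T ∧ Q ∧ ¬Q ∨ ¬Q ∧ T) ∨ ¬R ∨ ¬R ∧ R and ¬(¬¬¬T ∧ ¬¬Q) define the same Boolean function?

No

E1: ¬(Q ∧ T ∧ Q ∨ T ∧ Q ∧ ¬Q ∨ ¬Q ∧ T) ∨ ¬R ∨ ¬R ∧ R
    = ¬(T ∧ Q ∨ ¬Q ∧ T) ∨ ¬R ∨ ¬R ∧ R   (distribution)
    = ¬(T ∧ Q ∨ ¬Q ∧ T) ∨ ¬R   (complement / identity)
    = ¬T ∨ ¬R   (distribution)
E2: ¬(¬¬¬T ∧ ¬¬Q)
    = ¬(¬T ∧ ¬¬Q)   (double negation)
    = T ∨ ¬Q   (De Morgan)
These differ: at Q=1, R=0, T=0, E1 = 1 but E2 = 0.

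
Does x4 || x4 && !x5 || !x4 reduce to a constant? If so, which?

yes, True

x4 || x4 && !x5 || !x4
= x4 || !x4
= true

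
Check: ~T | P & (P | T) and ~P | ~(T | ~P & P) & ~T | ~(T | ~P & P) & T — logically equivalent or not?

E1: ~T | P & (P | T)
    = ~T | P   [absorption]
E2: ~P | ~(T | ~P & P) & ~T | ~(T | ~P & P) & T
    = ~P | ~(T | ~P & P)   [distribution]
    = ~P | ~T   [complement / identity]
These differ: at P=0, T=1, E1 = 0 but E2 = 1.

No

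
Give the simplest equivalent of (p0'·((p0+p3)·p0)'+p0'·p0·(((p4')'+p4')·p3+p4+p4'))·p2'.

p0'·p2'

(p0'·((p0+p3)·p0)'+p0'·p0·(((p4')'+p4')·p3+p4+p4'))·p2'
= (p0'·((p0+p3)·p0)'+p0'·p0·((p4+p4')·p3+p4+p4'))·p2'   — double negation
= (p0'·((p0+p3)·p0)'+p0'·p0·(p4+p4'))·p2'   — absorption
= (p0'·p0'+p0'·p0·(p4+p4'))·p2'   — absorption
= (p0'·p0'+p0'·p0)·p2'   — complement / identity
= p0'·p2'   — distribution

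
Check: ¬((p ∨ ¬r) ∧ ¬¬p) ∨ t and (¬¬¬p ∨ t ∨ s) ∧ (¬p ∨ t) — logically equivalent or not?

Yes

E1: ¬((p ∨ ¬r) ∧ ¬¬p) ∨ t
    = ¬((p ∨ ¬r) ∧ p) ∨ t   — double negation
    = ¬p ∨ t   — absorption
E2: (¬¬¬p ∨ t ∨ s) ∧ (¬p ∨ t)
    = (¬p ∨ t ∨ s) ∧ (¬p ∨ t)   — double negation
    = ¬p ∨ t   — absorption
Both reduce to ¬p ∨ t, so they are equivalent.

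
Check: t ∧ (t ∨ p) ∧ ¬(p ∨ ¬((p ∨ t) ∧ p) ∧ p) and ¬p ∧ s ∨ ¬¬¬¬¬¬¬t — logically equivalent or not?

No

E1: t ∧ (t ∨ p) ∧ ¬(p ∨ ¬((p ∨ t) ∧ p) ∧ p)
    = t ∧ (t ∨ p) ∧ ¬(p ∨ ¬p ∧ p)   (absorption)
    = t ∧ (t ∨ p) ∧ ¬p   (complement / identity)
    = t ∧ ¬p   (absorption)
E2: ¬p ∧ s ∨ ¬¬¬¬¬¬¬t
    = ¬p ∧ s ∨ ¬¬¬¬¬t   (double negation)
    = ¬p ∧ s ∨ ¬¬¬t   (double negation)
    = ¬p ∧ s ∨ ¬t   (double negation)
These differ: at p=0, s=1, t=0, E1 = 0 but E2 = 1.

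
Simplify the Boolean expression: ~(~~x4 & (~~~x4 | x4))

~x4

~(~~x4 & (~~~x4 | x4))
= ~(~~x4 & (~x4 | x4))   [double negation]
= ~~~x4   [complement / identity]
= ~x4   [double negation]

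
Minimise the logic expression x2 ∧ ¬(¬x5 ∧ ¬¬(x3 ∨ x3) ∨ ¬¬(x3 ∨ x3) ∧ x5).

x2 ∧ ¬(¬x5 ∧ ¬¬(x3 ∨ x3) ∨ ¬¬(x3 ∨ x3) ∧ x5)
= x2 ∧ ¬¬¬(x3 ∨ x3)   [distribution]
= x2 ∧ ¬(x3 ∨ x3)   [double negation]
= x2 ∧ ¬x3   [idempotence]

x2 ∧ ¬x3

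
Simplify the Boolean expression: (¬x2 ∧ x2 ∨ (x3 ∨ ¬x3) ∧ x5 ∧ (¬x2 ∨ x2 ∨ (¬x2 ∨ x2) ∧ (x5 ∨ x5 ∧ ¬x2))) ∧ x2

(¬x2 ∧ x2 ∨ (x3 ∨ ¬x3) ∧ x5 ∧ (¬x2 ∨ x2 ∨ (¬x2 ∨ x2) ∧ (x5 ∨ x5 ∧ ¬x2))) ∧ x2
= (x3 ∨ ¬x3) ∧ x5 ∧ (¬x2 ∨ x2 ∨ (¬x2 ∨ x2) ∧ (x5 ∨ x5 ∧ ¬x2)) ∧ x2   [complement / identity]
= (x3 ∨ ¬x3) ∧ x5 ∧ (¬x2 ∨ x2 ∨ (¬x2 ∨ x2) ∧ x5) ∧ x2   [absorption]
= (x3 ∨ ¬x3) ∧ x5 ∧ (¬x2 ∨ x2) ∧ x2   [absorption]
= (x3 ∨ ¬x3) ∧ x5 ∧ x2   [complement / identity]
= x5 ∧ x2   [complement / identity]

x5 ∧ x2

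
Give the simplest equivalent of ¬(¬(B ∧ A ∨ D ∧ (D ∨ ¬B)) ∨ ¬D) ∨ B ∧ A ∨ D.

B ∧ A ∨ D

¬(¬(B ∧ A ∨ D ∧ (D ∨ ¬B)) ∨ ¬D) ∨ B ∧ A ∨ D
= (B ∧ A ∨ D ∧ (D ∨ ¬B)) ∧ D ∨ B ∧ A ∨ D   [De Morgan]
= (B ∧ A ∨ D) ∧ D ∨ B ∧ A ∨ D   [absorption]
= B ∧ A ∨ D   [absorption]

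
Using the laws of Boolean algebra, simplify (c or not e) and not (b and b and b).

(c or not e) and not b

(c or not e) and not (b and b and b)
= (c or not e) and not (b and b)   — idempotence
= (c or not e) and not b   — idempotence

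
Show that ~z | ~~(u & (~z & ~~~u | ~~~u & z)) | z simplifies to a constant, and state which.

1

~z | ~~(u & (~z & ~~~u | ~~~u & z)) | z
= ~z | ~~(u & ~~~u) | z
= ~z | u & ~~~u | z
= ~z | u & ~u | z
= ~z | z
= 1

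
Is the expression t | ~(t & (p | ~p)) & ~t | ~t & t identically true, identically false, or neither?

t | ~(t & (p | ~p)) & ~t | ~t & t
= t | ~t & ~t | ~t & t   — complement / identity
= t | ~t   — distribution
= 1   — complement

identically true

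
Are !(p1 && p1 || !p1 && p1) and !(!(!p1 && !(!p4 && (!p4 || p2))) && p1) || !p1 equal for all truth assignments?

Yes

E1: !(p1 && p1 || !p1 && p1)
    = !p1   — distribution
E2: !(!(!p1 && !(!p4 && (!p4 || p2))) && p1) || !p1
    = !((p1 || !p4 && (!p4 || p2)) && p1) || !p1   — De Morgan
    = !((p1 || !p4) && p1) || !p1   — absorption
    = !p1 || !p1   — absorption
    = !p1   — idempotence
Both reduce to !p1, so they are equivalent.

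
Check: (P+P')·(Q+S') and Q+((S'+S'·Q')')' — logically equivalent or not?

E1: (P+P')·(Q+S')
    = Q+S'   [complement / identity]
E2: Q+((S'+S'·Q')')'
    = Q+S'+S'·Q'   [double negation]
    = Q+S'   [absorption]
Both reduce to Q+S', so they are equivalent.

Yes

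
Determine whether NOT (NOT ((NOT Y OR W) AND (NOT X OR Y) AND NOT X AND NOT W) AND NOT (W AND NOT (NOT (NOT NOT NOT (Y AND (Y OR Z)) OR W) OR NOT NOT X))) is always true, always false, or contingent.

NOT (NOT ((NOT Y OR W) AND (NOT X OR Y) AND NOT X AND NOT W) AND NOT (W AND NOT (NOT (NOT NOT NOT (Y AND (Y OR Z)) OR W) OR NOT NOT X)))
= NOT (NOT ((NOT Y OR W) AND NOT X AND NOT W) AND NOT (W AND NOT (NOT (NOT NOT NOT (Y AND (Y OR Z)) OR W) OR NOT NOT X)))   — absorption
= NOT (NOT ((NOT Y OR W) AND NOT X AND NOT W) AND NOT (W AND NOT (NOT (NOT NOT NOT Y OR W) OR NOT NOT X)))   — absorption
= NOT (NOT ((NOT Y OR W) AND NOT X AND NOT W) AND NOT (W AND NOT (NOT (NOT Y OR W) OR NOT NOT X)))   — double negation
= (NOT Y OR W) AND NOT X AND NOT W OR W AND NOT (NOT (NOT Y OR W) OR NOT NOT X)   — De Morgan
= (NOT Y OR W) AND NOT X AND NOT W OR W AND (NOT Y OR W) AND NOT X   — De Morgan
= (NOT Y OR W) AND NOT X   — distribution
This depends on W, X, Y, so it is not a constant.

contingent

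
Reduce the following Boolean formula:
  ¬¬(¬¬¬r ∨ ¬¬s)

¬r ∨ s

¬¬(¬¬¬r ∨ ¬¬s)
= ¬(¬¬r ∧ ¬s)
= ¬r ∨ s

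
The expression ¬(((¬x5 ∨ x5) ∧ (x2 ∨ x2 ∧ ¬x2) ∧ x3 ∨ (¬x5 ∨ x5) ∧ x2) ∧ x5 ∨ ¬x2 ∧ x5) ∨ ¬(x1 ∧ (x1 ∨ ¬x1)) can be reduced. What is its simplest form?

¬x5 ∨ ¬x1

¬(((¬x5 ∨ x5) ∧ (x2 ∨ x2 ∧ ¬x2) ∧ x3 ∨ (¬x5 ∨ x5) ∧ x2) ∧ x5 ∨ ¬x2 ∧ x5) ∨ ¬(x1 ∧ (x1 ∨ ¬x1))
= ¬(((¬x5 ∨ x5) ∧ x2 ∧ x3 ∨ (¬x5 ∨ x5) ∧ x2) ∧ x5 ∨ ¬x2 ∧ x5) ∨ ¬(x1 ∧ (x1 ∨ ¬x1))
= ¬((¬x5 ∨ x5) ∧ x2 ∧ x5 ∨ ¬x2 ∧ x5) ∨ ¬(x1 ∧ (x1 ∨ ¬x1))
= ¬((¬x5 ∨ x5) ∧ x2 ∧ x5 ∨ ¬x2 ∧ x5) ∨ ¬x1
= ¬(x2 ∧ x5 ∨ ¬x2 ∧ x5) ∨ ¬x1
= ¬x5 ∨ ¬x1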